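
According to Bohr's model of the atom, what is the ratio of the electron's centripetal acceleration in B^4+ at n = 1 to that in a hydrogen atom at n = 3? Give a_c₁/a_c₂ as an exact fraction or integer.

10125

a_c ∝ Z^3 · n^-4
a_c₁/a_c₂ = (5/1)^3 · (1/3)^-4 = 10125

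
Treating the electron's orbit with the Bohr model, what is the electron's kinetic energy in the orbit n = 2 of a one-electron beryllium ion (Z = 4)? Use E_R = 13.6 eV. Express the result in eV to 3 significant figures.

For a Coulomb orbit the virial theorem gives K = −E_n.
E_n = −E_R·Z²/n², so K = E_R·Z²/n² = 13.6 × 4²/2² = 54.4 eV

54.4 eV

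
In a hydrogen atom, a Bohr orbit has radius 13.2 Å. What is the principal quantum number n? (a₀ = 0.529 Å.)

5

r_n = n²a₀/Z ⇒ n² = rZ/a₀ = 13.2 × 1 / 0.529 ≈ 24.95
n = 5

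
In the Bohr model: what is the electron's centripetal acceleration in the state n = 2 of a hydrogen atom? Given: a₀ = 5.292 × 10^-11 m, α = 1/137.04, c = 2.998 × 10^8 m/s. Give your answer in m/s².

5.652 × 10^21 m/s²

r = n²a₀/Z = 2.117 × 10^-10 m, v = Zαc/n = 1.094 × 10^6 m/s
a = v²/r = (1.094 × 10^6)² / 2.117 × 10^-10 = 5.652 × 10^21 m/s²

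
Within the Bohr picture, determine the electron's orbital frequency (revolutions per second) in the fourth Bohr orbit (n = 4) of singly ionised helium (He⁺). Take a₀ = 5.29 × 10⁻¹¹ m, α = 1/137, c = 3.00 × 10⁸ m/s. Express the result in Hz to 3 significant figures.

4.12 × 10¹⁴ Hz

r = n²a₀/Z = 4.23 × 10⁻¹⁰ m, v = Zαc/n = 1.09 × 10⁶ m/s
f = v/(2πr) = 4.12 × 10¹⁴ Hz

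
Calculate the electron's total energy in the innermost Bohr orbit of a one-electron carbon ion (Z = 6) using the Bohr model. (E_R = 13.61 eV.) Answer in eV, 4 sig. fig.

-490.0 eV

E_n = −E_R·Z²/n² = −13.61 × 6²/1² = -490.0 eV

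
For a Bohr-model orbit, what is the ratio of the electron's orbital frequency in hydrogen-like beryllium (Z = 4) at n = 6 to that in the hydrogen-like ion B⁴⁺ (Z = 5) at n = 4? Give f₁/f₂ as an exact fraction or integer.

128/675

f ∝ Z^2 · n^-3
f₁/f₂ = (4/5)^2 · (6/4)^-3 = 128/675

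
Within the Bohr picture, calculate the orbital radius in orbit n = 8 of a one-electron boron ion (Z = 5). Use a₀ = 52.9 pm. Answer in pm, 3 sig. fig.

677 pm

r_n = n²a₀/Z = 8² × 52.9 / 5
    = 64 × 52.9 / 5 = 677 pm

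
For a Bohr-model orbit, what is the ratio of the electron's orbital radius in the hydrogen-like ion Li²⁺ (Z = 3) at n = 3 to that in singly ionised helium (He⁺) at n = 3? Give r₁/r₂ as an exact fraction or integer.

2/3

r ∝ Z^-1 · n^2
r₁/r₂ = (3/2)^-1 · (3/3)^2 = 2/3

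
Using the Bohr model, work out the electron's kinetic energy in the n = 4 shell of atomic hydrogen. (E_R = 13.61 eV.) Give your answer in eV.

0.8506 eV

For a Coulomb orbit the virial theorem gives K = −E_n.
E_n = −E_R·Z²/n², so K = E_R·Z²/n² = 13.61 × 1²/4² = 0.8506 eV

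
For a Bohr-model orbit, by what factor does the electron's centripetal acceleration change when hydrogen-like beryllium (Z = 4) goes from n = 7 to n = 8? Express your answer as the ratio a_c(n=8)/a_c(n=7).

a_c ∝ Z^3 · n^-4; with Z fixed, a_c ∝ n^-4.
a_c(n=8)/a_c(n=7) = (8/7)^-4 = 2401/4096

2401/4096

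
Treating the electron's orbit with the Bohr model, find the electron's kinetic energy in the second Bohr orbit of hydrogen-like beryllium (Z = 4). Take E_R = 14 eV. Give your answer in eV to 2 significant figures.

56 eV

For a Coulomb orbit the virial theorem gives K = −E_n.
E_n = −E_R·Z²/n², so K = E_R·Z²/n² = 14 × 4²/2² = 56 eV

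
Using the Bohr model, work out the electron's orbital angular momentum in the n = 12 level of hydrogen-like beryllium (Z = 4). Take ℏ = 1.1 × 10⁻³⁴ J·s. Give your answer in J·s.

1.3 × 10⁻³³ J·s

L_n = nℏ = 12 × 1.1 × 10⁻³⁴ = 1.3 × 10⁻³³ J·s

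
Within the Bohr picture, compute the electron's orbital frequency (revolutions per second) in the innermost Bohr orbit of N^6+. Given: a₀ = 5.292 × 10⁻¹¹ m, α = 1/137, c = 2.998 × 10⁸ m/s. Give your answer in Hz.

3.225 × 10¹⁷ Hz

r = n²a₀/Z = 7.560 × 10⁻¹² m, v = Zαc/n = 1.532 × 10⁷ m/s
f = v/(2πr) = 3.225 × 10¹⁷ Hz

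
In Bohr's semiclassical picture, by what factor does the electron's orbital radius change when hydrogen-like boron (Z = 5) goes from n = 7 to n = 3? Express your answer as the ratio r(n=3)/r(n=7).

9/49

r ∝ Z^-1 · n^2; with Z fixed, r ∝ n^2.
r(n=3)/r(n=7) = (3/7)^2 = 9/49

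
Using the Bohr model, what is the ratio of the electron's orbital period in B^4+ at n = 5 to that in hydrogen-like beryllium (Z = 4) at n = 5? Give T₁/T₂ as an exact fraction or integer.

T ∝ Z^-2 · n^3
T₁/T₂ = (5/4)^-2 · (5/5)^3 = 16/25

16/25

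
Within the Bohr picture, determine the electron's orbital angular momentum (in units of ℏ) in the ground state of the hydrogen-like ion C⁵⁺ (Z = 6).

L_n = nℏ, so L/ℏ = n = 1.

1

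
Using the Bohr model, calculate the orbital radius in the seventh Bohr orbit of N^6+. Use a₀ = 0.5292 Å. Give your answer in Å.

3.704 Å

r_n = n²a₀/Z = 7² × 0.5292 / 7
    = 49 × 0.5292 / 7 = 3.704 Å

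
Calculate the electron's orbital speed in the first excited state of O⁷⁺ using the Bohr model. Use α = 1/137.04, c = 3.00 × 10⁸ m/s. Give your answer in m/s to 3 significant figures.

8.76 × 10⁶ m/s

v_n = Zαc/n = 8 × 0.00730 × 3.00 × 10⁸ / 2
    = 8.76 × 10⁶ m/s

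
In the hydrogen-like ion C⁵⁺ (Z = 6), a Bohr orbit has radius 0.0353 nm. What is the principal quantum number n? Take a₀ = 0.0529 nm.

r_n = n²a₀/Z ⇒ n² = rZ/a₀ = 0.0353 × 6 / 0.0529 ≈ 4.00
n = 2

2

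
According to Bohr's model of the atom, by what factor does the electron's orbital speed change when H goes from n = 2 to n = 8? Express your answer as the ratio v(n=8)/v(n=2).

1/4

v ∝ Z^1 · n^-1; with Z fixed, v ∝ n^-1.
v(n=8)/v(n=2) = (8/2)^-1 = 1/4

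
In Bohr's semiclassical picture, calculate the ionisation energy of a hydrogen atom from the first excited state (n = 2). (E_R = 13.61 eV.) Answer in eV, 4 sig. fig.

E_n = −E_R·Z²/n² = −13.61 × 1²/2² eV = -3.402 eV
Ionisation energy = −E_n = 3.402 eV

3.402 eV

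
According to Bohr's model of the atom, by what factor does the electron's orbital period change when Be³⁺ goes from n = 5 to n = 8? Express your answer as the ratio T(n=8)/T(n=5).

512/125

T ∝ Z^-2 · n^3; with Z fixed, T ∝ n^3.
T(n=8)/T(n=5) = (8/5)^3 = 512/125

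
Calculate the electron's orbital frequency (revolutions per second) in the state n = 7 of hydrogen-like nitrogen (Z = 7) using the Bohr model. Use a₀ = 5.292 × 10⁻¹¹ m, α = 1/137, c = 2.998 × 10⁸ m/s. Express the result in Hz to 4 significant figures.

9.402 × 10¹⁴ Hz

r = n²a₀/Z = 3.704 × 10⁻¹⁰ m, v = Zαc/n = 2.188 × 10⁶ m/s
f = v/(2πr) = 9.402 × 10¹⁴ Hz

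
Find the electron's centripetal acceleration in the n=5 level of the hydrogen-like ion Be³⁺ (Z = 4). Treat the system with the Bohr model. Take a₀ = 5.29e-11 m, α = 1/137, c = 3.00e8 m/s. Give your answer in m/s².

r = n²a₀/Z = 3.31e-10 m, v = Zαc/n = 1.75e6 m/s
a = v²/r = (1.75e6)² / 3.31e-10 = 9.28e21 m/s²

9.28e21 m/s²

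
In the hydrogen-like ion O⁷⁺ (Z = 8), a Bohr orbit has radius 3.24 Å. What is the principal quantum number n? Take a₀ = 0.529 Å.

7

r_n = n²a₀/Z ⇒ n² = rZ/a₀ = 3.24 × 8 / 0.529 ≈ 49.00
n = 7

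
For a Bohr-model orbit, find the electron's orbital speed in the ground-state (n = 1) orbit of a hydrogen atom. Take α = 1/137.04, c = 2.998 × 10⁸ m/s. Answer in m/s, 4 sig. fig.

2.188 × 10⁶ m/s

v_n = Zαc/n = 1 × 0.007297 × 2.998 × 10⁸ / 1
    = 2.188 × 10⁶ m/s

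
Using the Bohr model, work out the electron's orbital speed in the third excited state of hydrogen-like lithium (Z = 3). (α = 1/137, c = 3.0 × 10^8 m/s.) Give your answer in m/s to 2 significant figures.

v_n = Zαc/n = 3 × 0.0073 × 3.0 × 10^8 / 4
    = 1.6 × 10^6 m/s

1.6 × 10^6 m/s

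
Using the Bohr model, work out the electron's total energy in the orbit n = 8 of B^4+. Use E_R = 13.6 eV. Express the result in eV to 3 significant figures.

-5.31 eV

E_n = −E_R·Z²/n² = −13.6 × 5²/8² = -5.31 eV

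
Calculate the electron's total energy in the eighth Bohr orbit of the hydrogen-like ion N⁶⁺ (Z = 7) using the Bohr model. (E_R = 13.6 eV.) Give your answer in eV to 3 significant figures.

-10.4 eV

E_n = −E_R·Z²/n² = −13.6 × 7²/8² = -10.4 eV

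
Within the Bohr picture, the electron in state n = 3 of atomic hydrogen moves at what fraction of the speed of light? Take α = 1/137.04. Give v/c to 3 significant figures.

0.00243

v_n = Zαc/n, so v/c = Zα/n = 1 × 0.00730 / 3 = 0.00243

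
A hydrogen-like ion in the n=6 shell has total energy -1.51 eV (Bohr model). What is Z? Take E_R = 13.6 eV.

E_n = −E_R Z²/n² ⇒ Z² = −E_n n²/E_R = 1.51 × 6² / 13.6 ≈ 4.00
Z = 2

2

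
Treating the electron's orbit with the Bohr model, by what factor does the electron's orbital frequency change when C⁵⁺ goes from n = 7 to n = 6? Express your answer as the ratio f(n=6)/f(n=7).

343/216

f ∝ Z^2 · n^-3; with Z fixed, f ∝ n^-3.
f(n=6)/f(n=7) = (6/7)^-3 = 343/216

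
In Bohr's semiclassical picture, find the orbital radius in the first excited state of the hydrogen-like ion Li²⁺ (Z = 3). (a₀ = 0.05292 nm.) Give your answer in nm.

r_n = n²a₀/Z = 2² × 0.05292 / 3
    = 4 × 0.05292 / 3 = 0.07056 nm

0.07056 nm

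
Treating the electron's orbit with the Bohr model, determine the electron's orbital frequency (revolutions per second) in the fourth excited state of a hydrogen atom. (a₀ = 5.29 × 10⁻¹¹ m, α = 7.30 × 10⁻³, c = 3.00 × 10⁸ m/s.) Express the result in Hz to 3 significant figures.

5.27 × 10¹³ Hz

r = n²a₀/Z = 1.32 × 10⁻⁹ m, v = Zαc/n = 4.38 × 10⁵ m/s
f = v/(2πr) = 5.27 × 10¹³ Hz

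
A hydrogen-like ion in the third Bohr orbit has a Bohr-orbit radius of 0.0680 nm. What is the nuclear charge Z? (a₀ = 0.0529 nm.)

7

r_n = n²a₀/Z ⇒ Z = n²a₀/r = 3² × 0.0529 / 0.0680 ≈ 7.00
Z = 7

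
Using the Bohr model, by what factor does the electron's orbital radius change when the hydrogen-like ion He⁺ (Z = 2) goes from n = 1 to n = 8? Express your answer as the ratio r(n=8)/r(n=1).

r ∝ Z^-1 · n^2; with Z fixed, r ∝ n^2.
r(n=8)/r(n=1) = (8/1)^2 = 64

64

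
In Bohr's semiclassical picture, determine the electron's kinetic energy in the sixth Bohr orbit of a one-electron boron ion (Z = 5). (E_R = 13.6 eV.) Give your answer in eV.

9.44 eV

For a Coulomb orbit the virial theorem gives K = −E_n.
E_n = −E_R·Z²/n², so K = E_R·Z²/n² = 13.6 × 5²/6² = 9.44 eV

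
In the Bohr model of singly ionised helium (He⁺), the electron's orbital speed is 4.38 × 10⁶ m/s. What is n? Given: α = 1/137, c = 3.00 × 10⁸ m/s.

v_n = Zαc/n ⇒ n = Zαc/v = 2 × 0.00730 × 3.00 × 10⁸ / 4.38 × 10⁶ ≈ 1.00
n = 1

1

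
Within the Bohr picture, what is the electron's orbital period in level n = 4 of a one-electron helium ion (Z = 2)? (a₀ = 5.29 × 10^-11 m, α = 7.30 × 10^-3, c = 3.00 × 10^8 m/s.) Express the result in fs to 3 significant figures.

r = n²a₀/Z = 4²·5.29 × 10^-11/2 = 4.23 × 10^-10 m
v = Zαc/n = 2·0.00730·3.00 × 10^8/4 = 1.09 × 10^6 m/s
T = 2πr/v = 2.43 × 10^-15 s = 2.43 fs

2.43 fs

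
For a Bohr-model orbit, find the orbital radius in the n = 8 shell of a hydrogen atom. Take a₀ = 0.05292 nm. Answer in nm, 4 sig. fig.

r_n = n²a₀/Z = 8² × 0.05292 / 1
    = 64 × 0.05292 / 1 = 3.387 nm

3.387 nm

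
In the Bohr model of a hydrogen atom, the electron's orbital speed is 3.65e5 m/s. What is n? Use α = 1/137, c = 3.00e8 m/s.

6

v_n = Zαc/n ⇒ n = Zαc/v = 1 × 0.00730 × 3.00e8 / 3.65e5 ≈ 6.00
n = 6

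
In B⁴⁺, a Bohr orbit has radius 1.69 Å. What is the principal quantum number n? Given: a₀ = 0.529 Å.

r_n = n²a₀/Z ⇒ n² = rZ/a₀ = 1.69 × 5 / 0.529 ≈ 15.97
n = 4

4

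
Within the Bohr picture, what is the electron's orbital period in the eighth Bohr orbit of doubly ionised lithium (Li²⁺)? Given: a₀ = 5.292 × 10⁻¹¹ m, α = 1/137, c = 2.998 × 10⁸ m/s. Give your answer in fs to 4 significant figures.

8.644 fs

r = n²a₀/Z = 8²·5.292 × 10⁻¹¹/3 = 1.129 × 10⁻⁹ m
v = Zαc/n = 3·0.007299·2.998 × 10⁸/8 = 8.206 × 10⁵ m/s
T = 2πr/v = 8.644 × 10⁻¹⁵ s = 8.644 fs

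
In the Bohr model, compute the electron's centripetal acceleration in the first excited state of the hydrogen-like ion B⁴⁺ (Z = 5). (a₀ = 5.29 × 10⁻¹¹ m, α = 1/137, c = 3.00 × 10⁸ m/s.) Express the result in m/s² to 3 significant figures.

7.08 × 10²³ m/s²

r = n²a₀/Z = 4.23 × 10⁻¹¹ m, v = Zαc/n = 5.47 × 10⁶ m/s
a = v²/r = (5.47 × 10⁶)² / 4.23 × 10⁻¹¹ = 7.08 × 10²³ m/s²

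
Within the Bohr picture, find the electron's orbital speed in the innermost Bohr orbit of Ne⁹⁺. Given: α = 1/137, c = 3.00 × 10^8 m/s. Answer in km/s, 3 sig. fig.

2.19 × 10^4 km/s

v_n = Zαc/n = 10 × 0.00730 × 3.00 × 10^8 / 1
    = 2.19 × 10^4 km/s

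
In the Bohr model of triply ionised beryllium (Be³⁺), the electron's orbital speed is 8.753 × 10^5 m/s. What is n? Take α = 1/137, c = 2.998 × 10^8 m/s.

v_n = Zαc/n ⇒ n = Zαc/v = 4 × 0.007299 × 2.998 × 10^8 / 8.753 × 10^5 ≈ 10.00
n = 10

10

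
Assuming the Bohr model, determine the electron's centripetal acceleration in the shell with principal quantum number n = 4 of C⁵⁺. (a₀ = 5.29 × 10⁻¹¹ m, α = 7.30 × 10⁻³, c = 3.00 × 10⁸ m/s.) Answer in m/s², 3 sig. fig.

7.65 × 10²² m/s²

r = n²a₀/Z = 1.41 × 10⁻¹⁰ m, v = Zαc/n = 3.29 × 10⁶ m/s
a = v²/r = (3.29 × 10⁶)² / 1.41 × 10⁻¹⁰ = 7.65 × 10²² m/s²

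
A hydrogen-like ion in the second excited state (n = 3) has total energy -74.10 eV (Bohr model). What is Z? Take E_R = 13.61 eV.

E_n = −E_R Z²/n² ⇒ Z² = −E_n n²/E_R = 74.10 × 3² / 13.61 ≈ 49.00
Z = 7

7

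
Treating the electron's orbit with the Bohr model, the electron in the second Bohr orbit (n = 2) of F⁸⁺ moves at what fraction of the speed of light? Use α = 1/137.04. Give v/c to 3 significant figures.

v_n = Zαc/n, so v/c = Zα/n = 9 × 0.00730 / 2 = 0.0328

0.0328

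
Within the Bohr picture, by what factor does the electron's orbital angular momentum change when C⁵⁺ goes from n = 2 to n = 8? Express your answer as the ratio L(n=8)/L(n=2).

4

L = nℏ depends only on n, so L ∝ n.
L(n=8)/L(n=2) = (8/2)^1 = 4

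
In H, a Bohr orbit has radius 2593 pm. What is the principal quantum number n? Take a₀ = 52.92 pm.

r_n = n²a₀/Z ⇒ n² = rZ/a₀ = 2593 × 1 / 52.92 ≈ 49.00
n = 7

7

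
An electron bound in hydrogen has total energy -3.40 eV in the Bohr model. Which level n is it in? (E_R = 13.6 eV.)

2

E_n = −E_R Z²/n² ⇒ n² = E_R Z²/(−E_n) = 13.6 × 1² / 3.40 ≈ 4.00
n = 2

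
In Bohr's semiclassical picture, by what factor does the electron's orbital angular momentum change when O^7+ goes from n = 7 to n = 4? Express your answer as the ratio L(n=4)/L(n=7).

L = nℏ depends only on n, so L ∝ n.
L(n=4)/L(n=7) = (4/7)^1 = 4/7

4/7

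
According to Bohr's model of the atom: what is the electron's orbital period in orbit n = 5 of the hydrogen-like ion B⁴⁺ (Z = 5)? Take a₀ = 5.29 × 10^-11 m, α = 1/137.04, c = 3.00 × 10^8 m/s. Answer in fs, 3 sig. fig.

0.759 fs

r = n²a₀/Z = 5²·5.29 × 10^-11/5 = 2.64 × 10^-10 m
v = Zαc/n = 5·0.00730·3.00 × 10^8/5 = 2.19 × 10^6 m/s
T = 2πr/v = 7.59 × 10^-16 s = 0.759 fs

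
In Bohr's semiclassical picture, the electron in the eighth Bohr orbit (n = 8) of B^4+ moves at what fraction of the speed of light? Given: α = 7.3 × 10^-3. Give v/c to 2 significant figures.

v_n = Zαc/n, so v/c = Zα/n = 5 × 0.0073 / 8 = 0.0046

0.0046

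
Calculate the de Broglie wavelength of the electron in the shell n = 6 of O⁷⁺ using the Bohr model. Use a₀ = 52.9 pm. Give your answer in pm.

The Bohr quantisation condition is nλ = 2πr_n.
r_n = n²a₀/Z = 238 pm
λ = 2πr_n/n = 2π·238/6 = 249 pm

249 pm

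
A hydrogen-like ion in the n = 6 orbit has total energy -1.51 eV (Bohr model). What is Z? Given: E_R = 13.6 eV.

2

E_n = −E_R Z²/n² ⇒ Z² = −E_n n²/E_R = 1.51 × 6² / 13.6 ≈ 4.00
Z = 2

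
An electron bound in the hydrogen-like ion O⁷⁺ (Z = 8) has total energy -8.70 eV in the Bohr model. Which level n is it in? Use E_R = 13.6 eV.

10

E_n = −E_R Z²/n² ⇒ n² = E_R Z²/(−E_n) = 13.6 × 8² / 8.70 ≈ 100.05
n = 10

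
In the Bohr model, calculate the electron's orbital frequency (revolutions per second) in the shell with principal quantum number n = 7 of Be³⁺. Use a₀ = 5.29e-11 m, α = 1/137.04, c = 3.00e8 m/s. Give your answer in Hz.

3.07e14 Hz

r = n²a₀/Z = 6.48e-10 m, v = Zαc/n = 1.25e6 m/s
f = v/(2πr) = 3.07e14 Hz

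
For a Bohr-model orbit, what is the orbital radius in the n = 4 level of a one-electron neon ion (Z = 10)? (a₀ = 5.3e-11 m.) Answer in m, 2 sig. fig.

8.5e-11 m

r_n = n²a₀/Z = 4² × 5.3e-11 / 10
    = 16 × 5.3e-11 / 10 = 8.5e-11 m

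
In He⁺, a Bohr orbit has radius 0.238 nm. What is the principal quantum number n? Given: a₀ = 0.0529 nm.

3

r_n = n²a₀/Z ⇒ n² = rZ/a₀ = 0.238 × 2 / 0.0529 ≈ 9.00
n = 3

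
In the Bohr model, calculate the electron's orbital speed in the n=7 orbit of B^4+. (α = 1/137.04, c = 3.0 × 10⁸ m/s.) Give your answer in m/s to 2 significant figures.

v_n = Zαc/n = 5 × 0.0073 × 3.0 × 10⁸ / 7
    = 1.6 × 10⁶ m/s

1.6 × 10⁶ m/s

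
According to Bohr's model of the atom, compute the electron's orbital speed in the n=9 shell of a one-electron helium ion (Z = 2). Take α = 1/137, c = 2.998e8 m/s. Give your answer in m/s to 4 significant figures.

v_n = Zαc/n = 2 × 0.007299 × 2.998e8 / 9
    = 4.863e5 m/s

4.863e5 m/s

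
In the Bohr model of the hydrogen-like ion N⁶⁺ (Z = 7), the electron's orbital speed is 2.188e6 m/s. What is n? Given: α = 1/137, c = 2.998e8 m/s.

v_n = Zαc/n ⇒ n = Zαc/v = 7 × 0.007299 × 2.998e8 / 2.188e6 ≈ 7.00
n = 7

7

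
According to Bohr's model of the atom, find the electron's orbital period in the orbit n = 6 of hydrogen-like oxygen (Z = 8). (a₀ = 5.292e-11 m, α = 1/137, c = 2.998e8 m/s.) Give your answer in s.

5.128e-16 s

r = n²a₀/Z = 6²·5.292e-11/8 = 2.381e-10 m
v = Zαc/n = 8·0.007299·2.998e8/6 = 2.918e6 m/s
T = 2πr/v = 5.128e-16 s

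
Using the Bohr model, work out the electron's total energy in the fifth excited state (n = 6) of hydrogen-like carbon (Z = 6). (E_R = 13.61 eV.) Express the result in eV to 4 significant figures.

E_n = −E_R·Z²/n² = −13.61 × 6²/6² = -13.61 eV

-13.61 eV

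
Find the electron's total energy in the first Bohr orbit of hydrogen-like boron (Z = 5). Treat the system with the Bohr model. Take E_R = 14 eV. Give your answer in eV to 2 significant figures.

E_n = −E_R·Z²/n² = −14 × 5²/1² = -350 eV

-350 eV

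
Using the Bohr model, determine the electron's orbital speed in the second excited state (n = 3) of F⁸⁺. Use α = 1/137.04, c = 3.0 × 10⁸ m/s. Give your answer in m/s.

v_n = Zαc/n = 9 × 0.0073 × 3.0 × 10⁸ / 3
    = 6.6 × 10⁶ m/s

6.6 × 10⁶ m/s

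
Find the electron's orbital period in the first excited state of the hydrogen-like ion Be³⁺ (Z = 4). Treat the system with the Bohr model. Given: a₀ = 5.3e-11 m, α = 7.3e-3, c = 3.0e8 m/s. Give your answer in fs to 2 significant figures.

0.076 fs

r = n²a₀/Z = 2²·5.3e-11/4 = 5.3e-11 m
v = Zαc/n = 4·0.0073·3.0e8/2 = 4.4e6 m/s
T = 2πr/v = 7.6e-17 s = 0.076 fs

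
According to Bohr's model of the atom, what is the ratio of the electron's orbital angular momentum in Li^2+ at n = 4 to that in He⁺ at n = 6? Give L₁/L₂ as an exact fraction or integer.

2/3

L = nℏ is independent of Z.
L₁/L₂ = n₁/n₂ = 4/6 = 2/3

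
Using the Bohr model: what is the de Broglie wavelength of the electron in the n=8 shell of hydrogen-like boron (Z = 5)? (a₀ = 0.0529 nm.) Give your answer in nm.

The Bohr quantisation condition is nλ = 2πr_n.
r_n = n²a₀/Z = 0.677 nm
λ = 2πr_n/n = 2π·0.677/8 = 0.532 nm

0.532 nm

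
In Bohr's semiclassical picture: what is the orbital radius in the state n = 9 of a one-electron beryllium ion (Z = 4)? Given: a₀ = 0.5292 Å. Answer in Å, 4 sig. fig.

r_n = n²a₀/Z = 9² × 0.5292 / 4
    = 81 × 0.5292 / 4 = 10.72 Å

10.72 Å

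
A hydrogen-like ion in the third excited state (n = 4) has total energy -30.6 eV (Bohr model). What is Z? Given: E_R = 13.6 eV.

E_n = −E_R Z²/n² ⇒ Z² = −E_n n²/E_R = 30.6 × 4² / 13.6 ≈ 36.00
Z = 6

6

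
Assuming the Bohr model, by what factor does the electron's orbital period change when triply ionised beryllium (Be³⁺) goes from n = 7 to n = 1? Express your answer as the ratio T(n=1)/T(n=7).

1/343

T ∝ Z^-2 · n^3; with Z fixed, T ∝ n^3.
T(n=1)/T(n=7) = (1/7)^3 = 1/343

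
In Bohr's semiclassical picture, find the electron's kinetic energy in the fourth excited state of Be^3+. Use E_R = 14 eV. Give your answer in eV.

For a Coulomb orbit the virial theorem gives K = −E_n.
E_n = −E_R·Z²/n², so K = E_R·Z²/n² = 14 × 4²/5² = 9.0 eV

9.0 eV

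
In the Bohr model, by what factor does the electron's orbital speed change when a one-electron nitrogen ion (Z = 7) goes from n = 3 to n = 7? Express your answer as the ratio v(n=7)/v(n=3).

3/7

v ∝ Z^1 · n^-1; with Z fixed, v ∝ n^-1.
v(n=7)/v(n=3) = (7/3)^-1 = 3/7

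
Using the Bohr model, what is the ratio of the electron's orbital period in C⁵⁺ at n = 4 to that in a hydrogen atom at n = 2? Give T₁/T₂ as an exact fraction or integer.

T ∝ Z^-2 · n^3
T₁/T₂ = (6/1)^-2 · (4/2)^3 = 2/9

2/9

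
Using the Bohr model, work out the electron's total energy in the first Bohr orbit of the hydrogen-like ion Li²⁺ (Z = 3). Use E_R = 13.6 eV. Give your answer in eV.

-122 eV

E_n = −E_R·Z²/n² = −13.6 × 3²/1² = -122 eV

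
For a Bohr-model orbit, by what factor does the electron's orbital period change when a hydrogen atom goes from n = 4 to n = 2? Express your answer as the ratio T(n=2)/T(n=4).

T ∝ Z^-2 · n^3; with Z fixed, T ∝ n^3.
T(n=2)/T(n=4) = (2/4)^3 = 1/8

1/8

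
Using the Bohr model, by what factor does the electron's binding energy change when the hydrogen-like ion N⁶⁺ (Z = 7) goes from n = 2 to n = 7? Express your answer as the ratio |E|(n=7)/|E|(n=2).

|E| ∝ Z^2 · n^-2; with Z fixed, |E| ∝ n^-2.
|E|(n=7)/|E|(n=2) = (7/2)^-2 = 4/49

4/49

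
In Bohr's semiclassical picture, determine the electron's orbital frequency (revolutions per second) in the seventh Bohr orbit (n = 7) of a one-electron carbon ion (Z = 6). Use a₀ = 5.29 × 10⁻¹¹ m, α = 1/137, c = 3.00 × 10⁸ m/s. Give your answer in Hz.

6.91 × 10¹⁴ Hz

r = n²a₀/Z = 4.32 × 10⁻¹⁰ m, v = Zαc/n = 1.88 × 10⁶ m/s
f = v/(2πr) = 6.91 × 10¹⁴ Hz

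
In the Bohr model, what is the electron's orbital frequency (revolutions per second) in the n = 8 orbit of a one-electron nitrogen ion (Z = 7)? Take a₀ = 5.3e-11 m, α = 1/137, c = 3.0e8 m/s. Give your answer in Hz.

6.3e14 Hz

r = n²a₀/Z = 4.8e-10 m, v = Zαc/n = 1.9e6 m/s
f = v/(2πr) = 6.3e14 Hz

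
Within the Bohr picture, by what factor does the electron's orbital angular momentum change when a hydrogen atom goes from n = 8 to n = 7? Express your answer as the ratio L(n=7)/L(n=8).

7/8

L = nℏ depends only on n, so L ∝ n.
L(n=7)/L(n=8) = (7/8)^1 = 7/8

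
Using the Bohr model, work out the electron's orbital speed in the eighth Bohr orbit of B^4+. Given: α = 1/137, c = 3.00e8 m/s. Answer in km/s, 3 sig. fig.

v_n = Zαc/n = 5 × 0.00730 × 3.00e8 / 8
    = 1370 km/s

1370 km/s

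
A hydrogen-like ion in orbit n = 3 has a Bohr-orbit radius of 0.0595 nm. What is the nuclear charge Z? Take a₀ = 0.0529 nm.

r_n = n²a₀/Z ⇒ Z = n²a₀/r = 3² × 0.0529 / 0.0595 ≈ 8.00
Z = 8

8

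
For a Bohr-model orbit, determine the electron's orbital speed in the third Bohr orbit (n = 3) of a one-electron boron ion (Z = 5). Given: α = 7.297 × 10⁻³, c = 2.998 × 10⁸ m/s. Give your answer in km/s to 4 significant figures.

v_n = Zαc/n = 5 × 0.007297 × 2.998 × 10⁸ / 3
    = 3646 km/s

3646 km/s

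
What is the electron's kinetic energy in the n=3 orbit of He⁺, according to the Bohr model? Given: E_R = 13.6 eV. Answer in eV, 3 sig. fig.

For a Coulomb orbit the virial theorem gives K = −E_n.
E_n = −E_R·Z²/n², so K = E_R·Z²/n² = 13.6 × 2²/3² = 6.04 eV

6.04 eV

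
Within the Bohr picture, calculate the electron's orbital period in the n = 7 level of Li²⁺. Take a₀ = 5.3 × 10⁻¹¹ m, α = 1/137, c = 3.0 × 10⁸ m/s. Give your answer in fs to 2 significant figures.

5.8 fs

r = n²a₀/Z = 7²·5.3 × 10⁻¹¹/3 = 8.7 × 10⁻¹⁰ m
v = Zαc/n = 3·0.0073·3.0 × 10⁸/7 = 9.4 × 10⁵ m/s
T = 2πr/v = 5.8 × 10⁻¹⁵ s = 5.8 fs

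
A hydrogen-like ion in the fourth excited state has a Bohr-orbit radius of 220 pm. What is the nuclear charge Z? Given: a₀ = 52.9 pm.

6

r_n = n²a₀/Z ⇒ Z = n²a₀/r = 5² × 52.9 / 220 ≈ 6.01
Z = 6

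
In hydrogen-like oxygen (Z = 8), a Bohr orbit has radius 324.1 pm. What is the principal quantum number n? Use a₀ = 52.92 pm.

r_n = n²a₀/Z ⇒ n² = rZ/a₀ = 324.1 × 8 / 52.92 ≈ 48.99
n = 7

7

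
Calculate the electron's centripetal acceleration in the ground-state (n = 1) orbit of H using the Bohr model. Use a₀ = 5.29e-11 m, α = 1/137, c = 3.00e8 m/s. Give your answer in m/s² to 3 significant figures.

r = n²a₀/Z = 5.29e-11 m, v = Zαc/n = 2.19e6 m/s
a = v²/r = (2.19e6)² / 5.29e-11 = 9.06e22 m/s²

9.06e22 m/s²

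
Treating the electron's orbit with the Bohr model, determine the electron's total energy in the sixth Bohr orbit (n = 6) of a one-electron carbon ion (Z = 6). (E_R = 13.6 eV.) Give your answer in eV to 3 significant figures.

-13.6 eV

E_n = −E_R·Z²/n² = −13.6 × 6²/6² = -13.6 eV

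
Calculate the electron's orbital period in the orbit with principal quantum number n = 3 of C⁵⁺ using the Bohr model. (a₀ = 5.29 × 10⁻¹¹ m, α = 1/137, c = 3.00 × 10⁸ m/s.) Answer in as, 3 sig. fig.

r = n²a₀/Z = 3²·5.29 × 10⁻¹¹/6 = 7.94 × 10⁻¹¹ m
v = Zαc/n = 6·0.00730·3.00 × 10⁸/3 = 4.38 × 10⁶ m/s
T = 2πr/v = 1.14 × 10⁻¹⁶ s = 114 as

114 as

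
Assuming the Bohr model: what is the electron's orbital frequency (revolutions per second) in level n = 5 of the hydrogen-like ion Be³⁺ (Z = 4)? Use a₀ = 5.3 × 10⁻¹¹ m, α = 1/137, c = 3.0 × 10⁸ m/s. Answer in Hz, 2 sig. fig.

r = n²a₀/Z = 3.3 × 10⁻¹⁰ m, v = Zαc/n = 1.8 × 10⁶ m/s
f = v/(2πr) = 8.4 × 10¹⁴ Hz

8.4 × 10¹⁴ Hz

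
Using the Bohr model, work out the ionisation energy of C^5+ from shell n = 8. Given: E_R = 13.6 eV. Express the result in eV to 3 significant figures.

7.65 eV

E_n = −E_R·Z²/n² = −13.6 × 6²/8² eV = -7.65 eV
Ionisation energy = −E_n = 7.65 eV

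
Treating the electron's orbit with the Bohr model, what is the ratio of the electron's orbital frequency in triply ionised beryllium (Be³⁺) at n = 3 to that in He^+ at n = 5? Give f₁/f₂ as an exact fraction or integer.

500/27

f ∝ Z^2 · n^-3
f₁/f₂ = (4/2)^2 · (3/5)^-3 = 500/27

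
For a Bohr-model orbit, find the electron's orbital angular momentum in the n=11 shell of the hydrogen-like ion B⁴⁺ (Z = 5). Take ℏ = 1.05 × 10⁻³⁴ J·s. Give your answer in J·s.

L_n = nℏ = 11 × 1.05 × 10⁻³⁴ = 1.16 × 10⁻³³ J·s

1.16 × 10⁻³³ J·s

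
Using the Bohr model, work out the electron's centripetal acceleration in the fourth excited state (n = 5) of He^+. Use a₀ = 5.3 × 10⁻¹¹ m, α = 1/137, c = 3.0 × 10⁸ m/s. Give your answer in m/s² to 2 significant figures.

r = n²a₀/Z = 6.6 × 10⁻¹⁰ m, v = Zαc/n = 8.8 × 10⁵ m/s
a = v²/r = (8.8 × 10⁵)² / 6.6 × 10⁻¹⁰ = 1.2 × 10²¹ m/s²

1.2 × 10²¹ m/s²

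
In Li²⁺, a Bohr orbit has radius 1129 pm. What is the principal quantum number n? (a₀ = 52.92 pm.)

8

r_n = n²a₀/Z ⇒ n² = rZ/a₀ = 1129 × 3 / 52.92 ≈ 64.00
n = 8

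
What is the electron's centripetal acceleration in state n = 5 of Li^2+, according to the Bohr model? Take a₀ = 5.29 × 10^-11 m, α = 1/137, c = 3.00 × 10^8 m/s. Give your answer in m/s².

r = n²a₀/Z = 4.41 × 10^-10 m, v = Zαc/n = 1.31 × 10^6 m/s
a = v²/r = (1.31 × 10^6)² / 4.41 × 10^-10 = 3.92 × 10^21 m/s²

3.92 × 10^21 m/s²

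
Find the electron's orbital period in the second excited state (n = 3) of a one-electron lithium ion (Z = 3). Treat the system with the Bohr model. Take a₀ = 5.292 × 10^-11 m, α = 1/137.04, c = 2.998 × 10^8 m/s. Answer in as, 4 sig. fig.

456.0 as

r = n²a₀/Z = 3²·5.292 × 10^-11/3 = 1.588 × 10^-10 m
v = Zαc/n = 3·0.007297·2.998 × 10^8/3 = 2.188 × 10^6 m/s
T = 2πr/v = 4.560 × 10^-16 s = 456.0 as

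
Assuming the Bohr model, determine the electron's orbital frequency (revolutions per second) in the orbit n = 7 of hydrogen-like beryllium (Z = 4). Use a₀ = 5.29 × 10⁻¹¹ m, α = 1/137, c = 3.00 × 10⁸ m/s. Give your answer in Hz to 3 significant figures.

r = n²a₀/Z = 6.48 × 10⁻¹⁰ m, v = Zαc/n = 1.25 × 10⁶ m/s
f = v/(2πr) = 3.07 × 10¹⁴ Hz

3.07 × 10¹⁴ Hz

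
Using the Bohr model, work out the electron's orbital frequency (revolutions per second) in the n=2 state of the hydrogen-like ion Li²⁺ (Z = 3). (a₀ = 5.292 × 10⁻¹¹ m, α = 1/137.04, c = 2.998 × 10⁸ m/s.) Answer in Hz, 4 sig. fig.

r = n²a₀/Z = 7.056 × 10⁻¹¹ m, v = Zαc/n = 3.282 × 10⁶ m/s
f = v/(2πr) = 7.402 × 10¹⁵ Hz

7.402 × 10¹⁵ Hz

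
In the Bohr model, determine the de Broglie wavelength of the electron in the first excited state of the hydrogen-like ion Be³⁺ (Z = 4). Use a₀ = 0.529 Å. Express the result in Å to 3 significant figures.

1.66 Å

The Bohr quantisation condition is nλ = 2πr_n.
r_n = n²a₀/Z = 0.529 Å
λ = 2πr_n/n = 2π·0.529/2 = 1.66 Å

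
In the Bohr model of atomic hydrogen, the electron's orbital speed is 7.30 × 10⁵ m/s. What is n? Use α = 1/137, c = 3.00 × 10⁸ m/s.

v_n = Zαc/n ⇒ n = Zαc/v = 1 × 0.00730 × 3.00 × 10⁸ / 7.30 × 10⁵ ≈ 3.00
n = 3

3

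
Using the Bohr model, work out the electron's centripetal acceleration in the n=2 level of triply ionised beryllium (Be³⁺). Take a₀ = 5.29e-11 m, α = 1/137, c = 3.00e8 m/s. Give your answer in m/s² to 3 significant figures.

3.63e23 m/s²

r = n²a₀/Z = 5.29e-11 m, v = Zαc/n = 4.38e6 m/s
a = v²/r = (4.38e6)² / 5.29e-11 = 3.63e23 m/s²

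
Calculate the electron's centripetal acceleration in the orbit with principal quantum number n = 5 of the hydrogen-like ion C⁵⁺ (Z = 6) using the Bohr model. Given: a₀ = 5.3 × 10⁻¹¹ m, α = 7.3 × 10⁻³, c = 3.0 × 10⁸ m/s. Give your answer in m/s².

3.1 × 10²² m/s²

r = n²a₀/Z = 2.2 × 10⁻¹⁰ m, v = Zαc/n = 2.6 × 10⁶ m/s
a = v²/r = (2.6 × 10⁶)² / 2.2 × 10⁻¹⁰ = 3.1 × 10²² m/s²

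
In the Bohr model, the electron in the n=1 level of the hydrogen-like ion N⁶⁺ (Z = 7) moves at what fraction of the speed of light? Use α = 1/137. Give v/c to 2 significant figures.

0.051

v_n = Zαc/n, so v/c = Zα/n = 7 × 0.0073 / 1 = 0.051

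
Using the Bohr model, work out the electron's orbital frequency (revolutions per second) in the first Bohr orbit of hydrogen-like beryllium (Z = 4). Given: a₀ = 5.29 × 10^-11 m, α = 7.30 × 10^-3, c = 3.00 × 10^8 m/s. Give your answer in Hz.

1.05 × 10^17 Hz

r = n²a₀/Z = 1.32 × 10^-11 m, v = Zαc/n = 8.76 × 10^6 m/s
f = v/(2πr) = 1.05 × 10^17 Hz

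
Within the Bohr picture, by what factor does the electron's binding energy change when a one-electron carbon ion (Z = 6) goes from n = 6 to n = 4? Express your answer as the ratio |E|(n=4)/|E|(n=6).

9/4

|E| ∝ Z^2 · n^-2; with Z fixed, |E| ∝ n^-2.
|E|(n=4)/|E|(n=6) = (4/6)^-2 = 9/4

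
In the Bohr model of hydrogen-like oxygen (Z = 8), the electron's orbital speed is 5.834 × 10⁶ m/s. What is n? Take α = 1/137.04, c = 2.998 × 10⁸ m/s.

3

v_n = Zαc/n ⇒ n = Zαc/v = 8 × 0.007297 × 2.998 × 10⁸ / 5.834 × 10⁶ ≈ 3.00
n = 3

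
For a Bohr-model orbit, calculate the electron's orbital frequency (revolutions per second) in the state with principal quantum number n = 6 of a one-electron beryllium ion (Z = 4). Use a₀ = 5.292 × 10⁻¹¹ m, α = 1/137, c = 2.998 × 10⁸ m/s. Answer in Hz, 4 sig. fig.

r = n²a₀/Z = 4.763 × 10⁻¹⁰ m, v = Zαc/n = 1.459 × 10⁶ m/s
f = v/(2πr) = 4.875 × 10¹⁴ Hz

4.875 × 10¹⁴ Hz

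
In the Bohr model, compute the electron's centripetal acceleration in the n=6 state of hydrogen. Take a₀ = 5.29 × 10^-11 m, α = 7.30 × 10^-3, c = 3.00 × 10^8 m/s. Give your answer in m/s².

7.00 × 10^19 m/s²

r = n²a₀/Z = 1.90 × 10^-9 m, v = Zαc/n = 3.65 × 10^5 m/s
a = v²/r = (3.65 × 10^5)² / 1.90 × 10^-9 = 7.00 × 10^19 m/s²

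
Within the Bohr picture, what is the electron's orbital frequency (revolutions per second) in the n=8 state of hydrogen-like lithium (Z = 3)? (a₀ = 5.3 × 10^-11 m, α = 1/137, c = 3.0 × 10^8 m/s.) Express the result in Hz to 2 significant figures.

1.2 × 10^14 Hz

r = n²a₀/Z = 1.1 × 10^-9 m, v = Zαc/n = 8.2 × 10^5 m/s
f = v/(2πr) = 1.2 × 10^14 Hz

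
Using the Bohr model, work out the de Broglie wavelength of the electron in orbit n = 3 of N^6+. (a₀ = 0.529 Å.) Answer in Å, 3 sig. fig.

1.42 Å

The Bohr quantisation condition is nλ = 2πr_n.
r_n = n²a₀/Z = 0.680 Å
λ = 2πr_n/n = 2π·0.680/3 = 1.42 Å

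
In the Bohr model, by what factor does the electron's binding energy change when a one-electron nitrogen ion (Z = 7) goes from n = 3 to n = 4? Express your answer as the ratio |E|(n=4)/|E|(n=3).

9/16

|E| ∝ Z^2 · n^-2; with Z fixed, |E| ∝ n^-2.
|E|(n=4)/|E|(n=3) = (4/3)^-2 = 9/16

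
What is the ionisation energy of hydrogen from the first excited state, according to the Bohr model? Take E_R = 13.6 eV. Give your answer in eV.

3.40 eV

E_n = −E_R·Z²/n² = −13.6 × 1²/2² eV = -3.40 eV
Ionisation energy = −E_n = 3.40 eV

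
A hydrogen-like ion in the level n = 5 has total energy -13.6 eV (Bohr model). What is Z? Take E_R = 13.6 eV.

5

E_n = −E_R Z²/n² ⇒ Z² = −E_n n²/E_R = 13.6 × 5² / 13.6 ≈ 25.00
Z = 5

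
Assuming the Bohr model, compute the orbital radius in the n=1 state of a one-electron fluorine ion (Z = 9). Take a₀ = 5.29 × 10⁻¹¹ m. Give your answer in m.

r_n = n²a₀/Z = 1² × 5.29 × 10⁻¹¹ / 9
    = 1 × 5.29 × 10⁻¹¹ / 9 = 5.88 × 10⁻¹² m

5.88 × 10⁻¹² m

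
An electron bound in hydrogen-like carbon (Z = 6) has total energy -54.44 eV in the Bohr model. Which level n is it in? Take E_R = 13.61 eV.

E_n = −E_R Z²/n² ⇒ n² = E_R Z²/(−E_n) = 13.61 × 6² / 54.44 ≈ 9.00
n = 3

3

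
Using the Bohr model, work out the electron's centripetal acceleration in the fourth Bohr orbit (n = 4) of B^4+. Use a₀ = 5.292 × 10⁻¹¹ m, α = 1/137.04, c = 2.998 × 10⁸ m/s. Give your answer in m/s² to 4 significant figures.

r = n²a₀/Z = 1.693 × 10⁻¹⁰ m, v = Zαc/n = 2.735 × 10⁶ m/s
a = v²/r = (2.735 × 10⁶)² / 1.693 × 10⁻¹⁰ = 4.416 × 10²² m/s²

4.416 × 10²² m/s²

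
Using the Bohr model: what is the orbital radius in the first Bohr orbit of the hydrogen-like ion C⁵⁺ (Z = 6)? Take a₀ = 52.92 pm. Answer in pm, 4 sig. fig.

r_n = n²a₀/Z = 1² × 52.92 / 6
    = 1 × 52.92 / 6 = 8.820 pm

8.820 pm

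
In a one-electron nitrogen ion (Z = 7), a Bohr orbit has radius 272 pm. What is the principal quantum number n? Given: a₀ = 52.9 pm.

r_n = n²a₀/Z ⇒ n² = rZ/a₀ = 272 × 7 / 52.9 ≈ 35.99
n = 6

6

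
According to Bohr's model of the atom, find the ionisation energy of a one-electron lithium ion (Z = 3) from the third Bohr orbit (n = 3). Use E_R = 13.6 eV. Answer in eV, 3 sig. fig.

E_n = −E_R·Z²/n² = −13.6 × 3²/3² eV = -13.6 eV
Ionisation energy = −E_n = 13.6 eV

13.6 eV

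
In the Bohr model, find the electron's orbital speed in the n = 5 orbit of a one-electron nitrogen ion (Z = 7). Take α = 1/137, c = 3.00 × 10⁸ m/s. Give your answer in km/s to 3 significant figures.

v_n = Zαc/n = 7 × 0.00730 × 3.00 × 10⁸ / 5
    = 3070 km/s

3070 km/s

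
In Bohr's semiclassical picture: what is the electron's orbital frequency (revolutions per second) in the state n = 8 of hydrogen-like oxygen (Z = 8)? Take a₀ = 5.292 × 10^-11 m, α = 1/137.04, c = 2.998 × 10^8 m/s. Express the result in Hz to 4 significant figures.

r = n²a₀/Z = 4.234 × 10^-10 m, v = Zαc/n = 2.188 × 10^6 m/s
f = v/(2πr) = 8.224 × 10^14 Hz

8.224 × 10^14 Hz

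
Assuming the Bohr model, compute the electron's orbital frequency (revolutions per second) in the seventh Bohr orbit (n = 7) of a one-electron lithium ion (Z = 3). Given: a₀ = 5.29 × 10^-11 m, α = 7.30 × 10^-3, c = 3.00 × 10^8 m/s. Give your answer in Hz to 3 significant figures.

r = n²a₀/Z = 8.64 × 10^-10 m, v = Zαc/n = 9.39 × 10^5 m/s
f = v/(2πr) = 1.73 × 10^14 Hz

1.73 × 10^14 Hz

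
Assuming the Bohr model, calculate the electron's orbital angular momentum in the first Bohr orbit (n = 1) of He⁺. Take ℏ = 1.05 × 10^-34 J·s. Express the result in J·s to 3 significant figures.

1.05 × 10^-34 J·s

L_n = nℏ = 1 × 1.05 × 10^-34 = 1.05 × 10^-34 J·s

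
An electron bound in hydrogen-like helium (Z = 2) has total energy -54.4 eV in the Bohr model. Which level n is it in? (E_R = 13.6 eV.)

E_n = −E_R Z²/n² ⇒ n² = E_R Z²/(−E_n) = 13.6 × 2² / 54.4 ≈ 1.00
n = 1

1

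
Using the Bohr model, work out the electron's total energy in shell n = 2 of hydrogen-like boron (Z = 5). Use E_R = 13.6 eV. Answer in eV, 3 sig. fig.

-85.0 eV

E_n = −E_R·Z²/n² = −13.6 × 5²/2² = -85.0 eV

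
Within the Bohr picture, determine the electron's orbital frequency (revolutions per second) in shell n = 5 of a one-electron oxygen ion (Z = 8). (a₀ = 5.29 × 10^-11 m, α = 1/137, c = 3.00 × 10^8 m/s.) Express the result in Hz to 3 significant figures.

3.37 × 10^15 Hz

r = n²a₀/Z = 1.65 × 10^-10 m, v = Zαc/n = 3.50 × 10^6 m/s
f = v/(2πr) = 3.37 × 10^15 Hz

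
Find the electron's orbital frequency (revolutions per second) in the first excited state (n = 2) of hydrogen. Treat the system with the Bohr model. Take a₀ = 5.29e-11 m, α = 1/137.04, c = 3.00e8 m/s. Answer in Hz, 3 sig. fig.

r = n²a₀/Z = 2.12e-10 m, v = Zαc/n = 1.09e6 m/s
f = v/(2πr) = 8.23e14 Hz

8.23e14 Hz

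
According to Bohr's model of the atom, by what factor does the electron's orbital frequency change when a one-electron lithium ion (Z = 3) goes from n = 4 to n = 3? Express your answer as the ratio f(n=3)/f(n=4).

64/27

f ∝ Z^2 · n^-3; with Z fixed, f ∝ n^-3.
f(n=3)/f(n=4) = (3/4)^-3 = 64/27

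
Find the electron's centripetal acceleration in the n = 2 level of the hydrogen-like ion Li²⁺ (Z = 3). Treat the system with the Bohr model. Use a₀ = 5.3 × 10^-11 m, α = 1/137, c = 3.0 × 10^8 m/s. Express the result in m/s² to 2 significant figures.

1.5 × 10^23 m/s²

r = n²a₀/Z = 7.1 × 10^-11 m, v = Zαc/n = 3.3 × 10^6 m/s
a = v²/r = (3.3 × 10^6)² / 7.1 × 10^-11 = 1.5 × 10^23 m/s²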